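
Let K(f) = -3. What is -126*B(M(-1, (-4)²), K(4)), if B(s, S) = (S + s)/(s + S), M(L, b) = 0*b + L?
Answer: -126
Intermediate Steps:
M(L, b) = L (M(L, b) = 0 + L = L)
B(s, S) = 1 (B(s, S) = (S + s)/(S + s) = 1)
-126*B(M(-1, (-4)²), K(4)) = -126*1 = -126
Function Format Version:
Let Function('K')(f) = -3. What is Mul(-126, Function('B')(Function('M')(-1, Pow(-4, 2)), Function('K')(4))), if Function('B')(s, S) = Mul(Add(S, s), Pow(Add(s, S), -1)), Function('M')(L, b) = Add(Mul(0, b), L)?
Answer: -126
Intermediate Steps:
Function('M')(L, b) = L (Function('M')(L, b) = Add(0, L) = L)
Function('B')(s, S) = 1 (Function('B')(s, S) = Mul(Add(S, s), Pow(Add(S, s), -1)) = 1)
Mul(-126, Function('B')(Function('M')(-1, Pow(-4, 2)), Function('K')(4))) = Mul(-126, 1) = -126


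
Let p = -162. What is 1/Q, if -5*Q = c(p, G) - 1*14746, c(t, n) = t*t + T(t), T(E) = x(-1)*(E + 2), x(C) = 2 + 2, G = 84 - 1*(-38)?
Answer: -5/10858 ≈ -0.00046049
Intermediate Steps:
G = 122 (G = 84 + 38 = 122)
x(C) = 4
T(E) = 8 + 4*E (T(E) = 4*(E + 2) = 4*(2 + E) = 8 + 4*E)
c(t, n) = 8 + t² + 4*t (c(t, n) = t*t + (8 + 4*t) = t² + (8 + 4*t) = 8 + t² + 4*t)
Q = -10858/5 (Q = -((8 + (-162)² + 4*(-162)) - 1*14746)/5 = -((8 + 26244 - 648) - 14746)/5 = -(25604 - 14746)/5 = -⅕*10858 = -10858/5 ≈ -2171.6)
1/Q = 1/(-10858/5) = -5/10858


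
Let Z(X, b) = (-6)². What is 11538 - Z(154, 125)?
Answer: 11502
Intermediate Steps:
Z(X, b) = 36
11538 - Z(154, 125) = 11538 - 1*36 = 11538 - 36 = 11502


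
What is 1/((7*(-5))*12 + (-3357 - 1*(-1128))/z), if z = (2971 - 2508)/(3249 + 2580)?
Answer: -463/13187301 ≈ -3.5110e-5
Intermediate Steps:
z = 463/5829 ≈ 0.079430
1/((7*(-5))*12 + (-3357 - 1*(-1128))/z) = 1/((7*(-5))*12 + (-3357 - 1*(-1128))/(463/5829)) = 1/(-35*12 + (-3357 + 1128)*(5829/463)) = 1/(-420 - 2229*5829/463) = 1/(-420 - 12992841/463) = 1/(-13187301/463) = -463/13187301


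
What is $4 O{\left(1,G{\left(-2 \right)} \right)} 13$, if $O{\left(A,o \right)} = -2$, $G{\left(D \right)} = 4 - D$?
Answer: $-104$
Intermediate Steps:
$4 O{\left(1,G{\left(-2 \right)} \right)} 13 = 4 \left(-2\right) 13 = \left(-8\right) 13 = -104$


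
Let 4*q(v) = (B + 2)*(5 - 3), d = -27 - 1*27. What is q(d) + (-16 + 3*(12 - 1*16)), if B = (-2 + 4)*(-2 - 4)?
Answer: -33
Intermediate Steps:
B = -12 (B = 2*(-6) = -12)
d = -54 (d = -27 - 27 = -54)
q(v) = -5 (q(v) = ((-12 + 2)*(5 - 3))/4 = (-10*2)/4 = (¼)*(-20) = -5)
q(d) + (-16 + 3*(12 - 1*16)) = -5 + (-16 + 3*(12 - 1*16)) = -5 + (-16 + 3*(12 - 16)) = -5 + (-16 + 3*(-4)) = -5 + (-16 - 12) = -5 - 28 = -33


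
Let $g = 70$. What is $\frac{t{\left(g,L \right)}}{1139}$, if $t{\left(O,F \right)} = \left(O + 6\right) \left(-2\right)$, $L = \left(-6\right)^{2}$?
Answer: $- \frac{152}{1139} \approx -0.13345$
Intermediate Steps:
$L = 36$
$t{\left(O,F \right)} = -12 - 2 O$ ($t{\left(O,F \right)} = \left(6 + O\right) \left(-2\right) = -12 - 2 O$)
$\frac{t{\left(g,L \right)}}{1139} = \frac{-12 - 140}{1139} = \left(-12 - 140\right) \frac{1}{1139} = \left(-152\right) \frac{1}{1139} = - \frac{152}{1139}$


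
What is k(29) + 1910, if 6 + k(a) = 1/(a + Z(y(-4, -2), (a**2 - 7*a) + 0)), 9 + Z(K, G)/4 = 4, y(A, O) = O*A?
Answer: 17137/9 ≈ 1904.1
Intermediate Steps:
y(A, O) = A*O
Z(K, G) = -20 (Z(K, G) = -36 + 4*4 = -36 + 16 = -20)
k(a) = -6 + 1/(-20 + a) (k(a) = -6 + 1/(a - 20) = -6 + 1/(-20 + a))
k(29) + 1910 = (121 - 6*29)/(-20 + 29) + 1910 = (121 - 174)/9 + 1910 = (1/9)*(-53) + 1910 = -53/9 + 1910 = 17137/9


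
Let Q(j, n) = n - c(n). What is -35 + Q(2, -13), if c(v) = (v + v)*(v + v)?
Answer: -724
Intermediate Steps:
c(v) = 4*v**2 (c(v) = (2*v)*(2*v) = 4*v**2)
Q(j, n) = n - 4*n**2
-35 + Q(2, -13) = -35 - 13*(1 - 4*(-13)) = -35 - 13*(1 + 52) = -35 - 13*53 = -35 - 689 = -724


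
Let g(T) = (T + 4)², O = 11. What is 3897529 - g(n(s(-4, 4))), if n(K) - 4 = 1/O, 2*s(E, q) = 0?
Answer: 471593088/121 ≈ 3.8975e+6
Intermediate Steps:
s(E, q) = 0 (s(E, q) = (½)*0 = 0)
n(K) = 45/11 (n(K) = 4 + 1/11 = 45/11)
g(T) = (4 + T)²
3897529 - g(n(s(-4, 4))) = 3897529 - (4 + 45/11)² = 3897529 - (89/11)² = 3897529 - 1*7921/121 = 3897529 - 7921/121 = 471593088/121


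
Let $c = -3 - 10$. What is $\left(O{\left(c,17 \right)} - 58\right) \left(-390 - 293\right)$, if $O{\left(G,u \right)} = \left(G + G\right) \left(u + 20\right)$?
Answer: $696660$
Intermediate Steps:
$c = -13$
$O{\left(G,u \right)} = 2 G \left(20 + u\right)$
$\left(O{\left(c,17 \right)} - 58\right) \left(-390 - 293\right) = \left(2 \left(-13\right) \left(20 + 17\right) - 58\right) \left(-390 - 293\right) = \left(2 \left(-13\right) 37 - 58\right) \left(-683\right) = \left(-962 - 58\right) \left(-683\right) = \left(-1020\right) \left(-683\right) = 696660$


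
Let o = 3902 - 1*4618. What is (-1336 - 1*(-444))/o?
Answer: 223/179 ≈ 1.2458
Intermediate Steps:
o = -716 (o = 3902 - 4618 = -716)
(-1336 - 1*(-444))/o = (-1336 - 1*(-444))/(-716) = (-1336 + 444)*(-1/716) = -892*(-1/716) = 223/179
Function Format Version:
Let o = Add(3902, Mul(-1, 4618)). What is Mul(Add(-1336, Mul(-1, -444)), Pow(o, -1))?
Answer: Rational(223, 179) ≈ 1.2458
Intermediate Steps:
o = -716 (o = Add(3902, -4618) = -716)
Mul(Add(-1336, Mul(-1, -444)), Pow(o, -1)) = Mul(Add(-1336, Mul(-1, -444)), Pow(-716, -1)) = Mul(Add(-1336, 444), Rational(-1, 716)) = Mul(-892, Rational(-1, 716)) = Rational(223, 179)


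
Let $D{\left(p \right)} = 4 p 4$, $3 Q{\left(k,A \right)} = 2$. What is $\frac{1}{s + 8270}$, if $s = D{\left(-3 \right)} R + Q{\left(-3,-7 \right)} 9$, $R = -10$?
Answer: $\frac{1}{8756} \approx 0.00011421$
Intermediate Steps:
$Q{\left(k,A \right)} = \frac{2}{3}$ ($Q{\left(k,A \right)} = \frac{1}{3} \cdot 2 = \frac{2}{3}$)
$D{\left(p \right)} = 16 p$
$s = 486$ ($s = 16 \left(-3\right) \left(-10\right) + \frac{2}{3} \cdot 9 = \left(-48\right) \left(-10\right) + 6 = 480 + 6 = 486$)
$\frac{1}{s + 8270} = \frac{1}{486 + 8270} = \frac{1}{8756}$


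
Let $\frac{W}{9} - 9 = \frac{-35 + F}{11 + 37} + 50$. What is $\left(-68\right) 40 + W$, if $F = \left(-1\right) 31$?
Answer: $- \frac{17611}{8} \approx -2201.4$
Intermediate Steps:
$F = -31$
$W = \frac{4149}{8}$ ($W = 81 + 9 \left(\frac{-35 - 31}{11 + 37} + 50\right) = 81 + 9 \left(- \frac{66}{48} + 50\right) = 81 + 9 \left(\left(-66\right) \frac{1}{48} + 50\right) = 81 + 9 \left(- \frac{11}{8} + 50\right) = 81 + 9 \cdot \frac{389}{8} = 81 + \frac{3501}{8} = \frac{4149}{8} \approx 518.63$)
$\left(-68\right) 40 + W = \left(-68\right) 40 + \frac{4149}{8} = -2720 + \frac{4149}{8} = - \frac{17611}{8}$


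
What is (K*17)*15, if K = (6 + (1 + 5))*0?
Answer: 0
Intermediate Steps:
K = 0 (K = (6 + 6)*0 = 12*0 = 0)
(K*17)*15 = (0*17)*15 = 0*15 = 0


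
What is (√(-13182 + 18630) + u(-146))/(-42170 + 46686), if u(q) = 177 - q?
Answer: 323/4516 + √1362/2258 ≈ 0.087868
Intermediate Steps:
(√(-13182 + 18630) + u(-146))/(-42170 + 46686) = (√(-13182 + 18630) + (177 - 1*(-146)))/(-42170 + 46686) = (√5448 + (177 + 146))/4516 = (2*√1362 + 323)*(1/4516) = (323 + 2*√1362)*(1/4516) = 323/4516 + √1362/2258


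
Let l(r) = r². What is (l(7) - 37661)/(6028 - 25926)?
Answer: 18806/9949 ≈ 1.8902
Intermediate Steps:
(l(7) - 37661)/(6028 - 25926) = (7² - 37661)/(6028 - 25926) = (49 - 37661)/(-19898) = -37612*(-1/19898) = 18806/9949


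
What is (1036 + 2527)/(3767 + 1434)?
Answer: 509/743 ≈ 0.68506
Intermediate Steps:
(1036 + 2527)/(3767 + 1434) = 3563/5201 = 3563*(1/5201) = 509/743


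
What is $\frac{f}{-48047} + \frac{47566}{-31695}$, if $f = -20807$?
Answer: $- \frac{1625925737}{1522849665} \approx -1.0677$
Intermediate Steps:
$\frac{f}{-48047} + \frac{47566}{-31695} = - \frac{20807}{-48047} + \frac{47566}{-31695} = \left(-20807\right) \left(- \frac{1}{48047}\right) + 47566 \left(- \frac{1}{31695}\right) = \frac{20807}{48047} - \frac{47566}{31695} = - \frac{1625925737}{1522849665}$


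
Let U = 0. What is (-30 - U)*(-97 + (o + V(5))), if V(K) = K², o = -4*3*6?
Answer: 4320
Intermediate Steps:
o = -72 (o = -12*6 = -72)
(-30 - U)*(-97 + (o + V(5))) = (-30 - 1*0)*(-97 + (-72 + 5²)) = (-30 + 0)*(-97 + (-72 + 25)) = -30*(-97 - 47) = -30*(-144) = 4320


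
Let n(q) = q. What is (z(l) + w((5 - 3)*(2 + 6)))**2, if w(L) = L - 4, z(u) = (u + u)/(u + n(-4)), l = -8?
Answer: 1600/9 ≈ 177.78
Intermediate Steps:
z(u) = 2*u/(-4 + u) (z(u) = (u + u)/(u - 4) = (2*u)/(-4 + u) = 2*u/(-4 + u))
w(L) = -4 + L
(z(l) + w((5 - 3)*(2 + 6)))**2 = (2*(-8)/(-4 - 8) + (-4 + (5 - 3)*(2 + 6)))**2 = (2*(-8)/(-12) + (-4 + 2*8))**2 = (2*(-8)*(-1/12) + (-4 + 16))**2 = (4/3 + 12)**2 = (40/3)**2 = 1600/9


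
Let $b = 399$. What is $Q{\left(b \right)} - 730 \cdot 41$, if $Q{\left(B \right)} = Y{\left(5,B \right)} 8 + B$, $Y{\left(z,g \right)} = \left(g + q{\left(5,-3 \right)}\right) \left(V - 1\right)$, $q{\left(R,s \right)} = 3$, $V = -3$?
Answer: $-42395$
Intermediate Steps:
$Y{\left(z,g \right)} = -12 - 4 g$ ($Y{\left(z,g \right)} = \left(g + 3\right) \left(-3 - 1\right) = \left(3 + g\right) \left(-4\right) = -12 - 4 g$)
$Q{\left(B \right)} = -96 - 31 B$ ($Q{\left(B \right)} = \left(-12 - 4 B\right) 8 + B = \left(-96 - 32 B\right) + B = -96 - 31 B$)
$Q{\left(b \right)} - 730 \cdot 41 = \left(-96 - 12369\right) - 730 \cdot 41 = \left(-96 - 12369\right) - 29930 = -12465 - 29930 = -42395$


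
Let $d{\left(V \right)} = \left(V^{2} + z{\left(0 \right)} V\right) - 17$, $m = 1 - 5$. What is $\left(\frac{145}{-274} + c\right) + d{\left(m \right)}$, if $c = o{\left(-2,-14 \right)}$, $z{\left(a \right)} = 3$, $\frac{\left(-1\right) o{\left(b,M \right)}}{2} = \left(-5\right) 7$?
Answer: $\frac{15473}{274} \approx 56.471$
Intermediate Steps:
$o{\left(b,M \right)} = 70$ ($o{\left(b,M \right)} = - 2 \left(\left(-5\right) 7\right) = \left(-2\right) \left(-35\right) = 70$)
$m = -4$ ($m = 1 - 5 = -4$)
$d{\left(V \right)} = -17 + V^{2} + 3 V$ ($d{\left(V \right)} = \left(V^{2} + 3 V\right) - 17 = -17 + V^{2} + 3 V$)
$c = 70$
$\left(\frac{145}{-274} + c\right) + d{\left(m \right)} = \left(\frac{145}{-274} + 70\right) + \left(-17 + \left(-4\right)^{2} + 3 \left(-4\right)\right) = \left(145 \left(- \frac{1}{274}\right) + 70\right) - 13 = \left(- \frac{145}{274} + 70\right) - 13 = \frac{19035}{274} - 13 = \frac{15473}{274}$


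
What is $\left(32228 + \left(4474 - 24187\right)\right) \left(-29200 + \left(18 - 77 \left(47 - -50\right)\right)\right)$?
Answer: $-458687265$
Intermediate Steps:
$\left(32228 + \left(4474 - 24187\right)\right) \left(-29200 + \left(18 - 77 \left(47 - -50\right)\right)\right) = \left(32228 - 19713\right) \left(-29200 + \left(18 - 77 \left(47 + 50\right)\right)\right) = 12515 \left(-29200 + \left(18 - 7469\right)\right) = 12515 \left(-29200 - 7451\right) = 12515 \left(-36651\right) = -458687265$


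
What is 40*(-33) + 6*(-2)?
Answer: -1332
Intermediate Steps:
40*(-33) + 6*(-2) = -1320 - 12 = -1332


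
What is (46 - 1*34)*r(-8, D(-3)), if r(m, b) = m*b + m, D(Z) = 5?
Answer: -576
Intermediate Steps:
r(m, b) = m + b*m (r(m, b) = b*m + m = m + b*m)
(46 - 1*34)*r(-8, D(-3)) = (46 - 1*34)*(-8*(1 + 5)) = (46 - 34)*(-8*6) = 12*(-48) = -576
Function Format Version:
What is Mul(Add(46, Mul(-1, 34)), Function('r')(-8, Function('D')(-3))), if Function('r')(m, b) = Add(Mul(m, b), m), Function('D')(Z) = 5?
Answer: -576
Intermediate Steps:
Function('r')(m, b) = Add(m, Mul(b, m)) (Function('r')(m, b) = Add(Mul(b, m), m) = Add(m, Mul(b, m)))
Mul(Add(46, Mul(-1, 34)), Function('r')(-8, Function('D')(-3))) = Mul(Add(46, Mul(-1, 34)), Mul(-8, Add(1, 5))) = Mul(Add(46, -34), Mul(-8, 6)) = Mul(12, -48) = -576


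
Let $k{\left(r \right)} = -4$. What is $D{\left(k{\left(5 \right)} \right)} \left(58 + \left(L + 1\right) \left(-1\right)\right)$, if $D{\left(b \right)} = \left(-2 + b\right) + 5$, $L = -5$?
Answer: $-62$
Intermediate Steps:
$D{\left(b \right)} = 3 + b$
$D{\left(k{\left(5 \right)} \right)} \left(58 + \left(L + 1\right) \left(-1\right)\right) = \left(3 - 4\right) \left(58 + \left(-5 + 1\right) \left(-1\right)\right) = - (58 - -4) = - (58 + 4) = \left(-1\right) 62 = -62$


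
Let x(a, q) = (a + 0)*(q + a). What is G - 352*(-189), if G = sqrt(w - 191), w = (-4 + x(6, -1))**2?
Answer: 66528 + sqrt(485) ≈ 66550.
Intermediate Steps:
x(a, q) = a*(a + q)
w = 676 (w = (-4 + 6*(6 - 1))**2 = (-4 + 6*5)**2 = (-4 + 30)**2 = 26**2 = 676)
G = sqrt(485) (G = sqrt(676 - 191) = sqrt(485) ≈ 22.023)
G - 352*(-189) = sqrt(485) - 352*(-189) = sqrt(485) + 66528 = 66528 + sqrt(485)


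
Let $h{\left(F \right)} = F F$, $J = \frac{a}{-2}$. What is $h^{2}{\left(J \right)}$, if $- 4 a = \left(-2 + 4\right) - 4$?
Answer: $\frac{1}{256} \approx 0.0039063$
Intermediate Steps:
$a = \frac{1}{2}$ ($a = - \frac{\left(-2 + 4\right) - 4}{4} = - \frac{2 - 4}{4} = \left(- \frac{1}{4}\right) \left(-2\right) = \frac{1}{2} \approx 0.5$)
$J = - \frac{1}{4}$ ($J = \frac{1}{2 \left(-2\right)} = \frac{1}{2} \left(- \frac{1}{2}\right) = - \frac{1}{4} \approx -0.25$)
$h{\left(F \right)} = F^{2}$
$h^{2}{\left(J \right)} = \left(\left(- \frac{1}{4}\right)^{2}\right)^{2} = \left(\frac{1}{16}\right)^{2} = \frac{1}{256}$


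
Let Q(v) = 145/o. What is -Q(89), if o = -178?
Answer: 145/178 ≈ 0.81461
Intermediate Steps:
Q(v) = -145/178 (Q(v) = 145/(-178) = 145*(-1/178) = -145/178)
-Q(89) = -1*(-145/178) = 145/178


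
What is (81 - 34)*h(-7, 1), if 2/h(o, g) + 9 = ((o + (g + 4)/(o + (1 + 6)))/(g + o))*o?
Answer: 0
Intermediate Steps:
h(o, g) = 2/(-9 + o*(o + (4 + g)/(7 + o))/(g + o)) (h(o, g) = 2/(-9 + ((o + (g + 4)/(o + (1 + 6)))/(g + o))*o) = 2/(-9 + ((o + (4 + g)/(o + 7))/(g + o))*o) = 2/(-9 + ((o + (4 + g)/(7 + o))/(g + o))*o) = 2/(-9 + o*(o + (4 + g)/(7 + o))/(g + o)))
(81 - 34)*h(-7, 1) = (81 - 34)*(2*(-1*(-7)² - 7*1 - 7*(-7) - 1*1*(-7))/(-1*(-7)³ + 2*(-7)² + 59*(-7) + 63*1 + 8*1*(-7))) = 47*(2*(-1*49 - 7 + 49 + 7)/(-1*(-343) + 2*49 - 413 + 63 - 56)) = 47*(2*(-49 - 7 + 49 + 7)/(343 + 98 - 413 + 63 - 56)) = 47*(2*0/35) = 47*(2*(1/35)*0) = 47*0 = 0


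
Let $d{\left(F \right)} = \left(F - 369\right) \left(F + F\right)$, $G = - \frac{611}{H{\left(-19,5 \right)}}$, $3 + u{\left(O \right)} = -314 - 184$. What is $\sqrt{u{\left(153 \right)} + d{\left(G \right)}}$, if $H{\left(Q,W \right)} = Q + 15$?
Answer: $\frac{i \sqrt{1065046}}{4} \approx 258.0 i$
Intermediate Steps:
$H{\left(Q,W \right)} = 15 + Q$
$u{\left(O \right)} = -501$ ($u{\left(O \right)} = -3 - 498 = -501$)
$G = \frac{611}{4}$ ($G = - \frac{611}{15 - 19} = - \frac{611}{-4} = \left(-611\right) \left(- \frac{1}{4}\right) = \frac{611}{4} \approx 152.75$)
$d{\left(F \right)} = 2 F \left(-369 + F\right)$ ($d{\left(F \right)} = \left(-369 + F\right) 2 F = 2 F \left(-369 + F\right)$)
$\sqrt{u{\left(153 \right)} + d{\left(G \right)}} = \sqrt{-501 + 2 \cdot \frac{611}{4} \left(-369 + \frac{611}{4}\right)} = \sqrt{-501 + 2 \cdot \frac{611}{4} \left(- \frac{865}{4}\right)} = \sqrt{-501 - \frac{528515}{8}} = \sqrt{- \frac{532523}{8}} = \frac{i \sqrt{1065046}}{4}$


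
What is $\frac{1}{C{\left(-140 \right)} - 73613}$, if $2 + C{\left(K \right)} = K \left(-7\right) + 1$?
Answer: $- \frac{1}{72634} \approx -1.3768 \cdot 10^{-5}$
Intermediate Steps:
$C{\left(K \right)} = -1 - 7 K$ ($C{\left(K \right)} = -2 + \left(K \left(-7\right) + 1\right) = -2 - \left(-1 + 7 K\right) = -1 - 7 K$)
$\frac{1}{C{\left(-140 \right)} - 73613} = \frac{1}{\left(-1 - -980\right) - 73613} = \frac{1}{\left(-1 + 980\right) - 73613} = \frac{1}{979 - 73613} = \frac{1}{-72634} = - \frac{1}{72634}$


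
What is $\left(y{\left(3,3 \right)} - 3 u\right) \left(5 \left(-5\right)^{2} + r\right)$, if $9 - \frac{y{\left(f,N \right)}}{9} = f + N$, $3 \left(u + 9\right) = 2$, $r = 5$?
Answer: $6760$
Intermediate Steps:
$u = - \frac{25}{3}$ ($u = -9 + \frac{1}{3} \cdot 2 = -9 + \frac{2}{3} = - \frac{25}{3} \approx -8.3333$)
$y{\left(f,N \right)} = 81 - 9 N - 9 f$ ($y{\left(f,N \right)} = 81 - 9 \left(f + N\right) = 81 - 9 \left(N + f\right) = 81 - \left(9 N + 9 f\right) = 81 - 9 N - 9 f$)
$\left(y{\left(3,3 \right)} - 3 u\right) \left(5 \left(-5\right)^{2} + r\right) = \left(\left(81 - 27 - 27\right) - -25\right) \left(5 \left(-5\right)^{2} + 5\right) = \left(\left(81 - 27 - 27\right) + 25\right) \left(5 \cdot 25 + 5\right) = \left(27 + 25\right) \left(125 + 5\right) = 52 \cdot 130 = 6760$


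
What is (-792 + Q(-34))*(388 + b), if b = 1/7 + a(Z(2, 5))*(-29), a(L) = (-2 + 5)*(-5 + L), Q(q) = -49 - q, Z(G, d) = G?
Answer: -3667008/7 ≈ -5.2386e+5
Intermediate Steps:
a(L) = -15 + 3*L (a(L) = 3*(-5 + L) = -15 + 3*L)
b = 1828/7 (b = 1/7 + (-15 + 3*2)*(-29) = ⅐ + (-15 + 6)*(-29) = ⅐ - 9*(-29) = ⅐ + 261 = 1828/7 ≈ 261.14)
(-792 + Q(-34))*(388 + b) = (-792 + (-49 - 1*(-34)))*(388 + 1828/7) = (-792 + (-49 + 34))*(4544/7) = (-792 - 15)*(4544/7) = -807*4544/7 = -3667008/7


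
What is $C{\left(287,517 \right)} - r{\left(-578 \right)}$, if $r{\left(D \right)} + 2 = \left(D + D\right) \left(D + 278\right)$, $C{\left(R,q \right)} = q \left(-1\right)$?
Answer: $-347315$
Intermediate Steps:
$C{\left(R,q \right)} = - q$
$r{\left(D \right)} = -2 + 2 D \left(278 + D\right)$ ($r{\left(D \right)} = -2 + \left(D + D\right) \left(D + 278\right) = -2 + 2 D \left(278 + D\right)$)
$C{\left(287,517 \right)} - r{\left(-578 \right)} = \left(-1\right) 517 - \left(-2 + 2 \left(-578\right)^{2} + 556 \left(-578\right)\right) = -517 - \left(-2 + 2 \cdot 334084 - 321368\right) = -517 - \left(-2 + 668168 - 321368\right) = -517 - 346798 = -347315$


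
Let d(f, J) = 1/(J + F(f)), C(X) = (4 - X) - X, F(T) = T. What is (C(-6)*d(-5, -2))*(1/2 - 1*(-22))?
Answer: -360/7 ≈ -51.429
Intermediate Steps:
C(X) = 4 - 2*X
d(f, J) = 1/(J + f)
(C(-6)*d(-5, -2))*(1/2 - 1*(-22)) = ((4 - 2*(-6))/(-2 - 5))*(1/2 - 1*(-22)) = ((4 + 12)/(-7))*(½ + 22) = (16*(-⅐))*(45/2) = -16/7*45/2 = -360/7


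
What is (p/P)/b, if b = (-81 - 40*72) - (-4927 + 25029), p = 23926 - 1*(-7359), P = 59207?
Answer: -31285/1365491041 ≈ -2.2911e-5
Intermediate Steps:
p = 31285 (p = 23926 + 7359 = 31285)
b = -23063 (b = (-81 - 2880) - 1*20102 = -2961 - 20102 = -23063)
(p/P)/b = (31285/59207)/(-23063) = (31285*(1/59207))*(-1/23063) = (31285/59207)*(-1/23063) = -31285/1365491041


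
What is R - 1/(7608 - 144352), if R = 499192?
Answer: 68261510849/136744 ≈ 4.9919e+5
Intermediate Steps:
R - 1/(7608 - 144352) = 499192 - 1/(7608 - 144352) = 499192 - 1/(-136744) = 499192 - 1*(-1/136744) = 499192 + 1/136744 = 68261510849/136744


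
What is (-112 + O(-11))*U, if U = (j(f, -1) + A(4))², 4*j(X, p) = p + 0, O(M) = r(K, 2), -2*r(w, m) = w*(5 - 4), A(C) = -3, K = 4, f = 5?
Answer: -9633/8 ≈ -1204.1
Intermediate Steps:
r(w, m) = -w/2 (r(w, m) = -w*(5 - 4)/2 = -w/2)
O(M) = -2 (O(M) = -½*4 = -2)
j(X, p) = p/4 (j(X, p) = (p + 0)/4 = p/4)
U = 169/16 (U = ((¼)*(-1) - 3)² = (-¼ - 3)² = (-13/4)² = 169/16 ≈ 10.563)
(-112 + O(-11))*U = (-112 - 2)*(169/16) = -114*169/16 = -9633/8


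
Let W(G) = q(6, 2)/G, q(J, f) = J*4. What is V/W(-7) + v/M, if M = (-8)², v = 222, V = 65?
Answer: -1487/96 ≈ -15.490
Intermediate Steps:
M = 64
q(J, f) = 4*J
W(G) = 24/G (W(G) = (4*6)/G = 24/G)
V/W(-7) + v/M = 65/((24/(-7))) + 222/64 = 65/((24*(-⅐))) + 222*(1/64) = 65/(-24/7) + 111/32 = 65*(-7/24) + 111/32 = -455/24 + 111/32 = -1487/96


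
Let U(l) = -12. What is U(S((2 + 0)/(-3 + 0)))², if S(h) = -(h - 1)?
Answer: 144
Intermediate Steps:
S(h) = 1 - h (S(h) = -(-1 + h) = 1 - h)
U(S((2 + 0)/(-3 + 0)))² = (-12)² = 144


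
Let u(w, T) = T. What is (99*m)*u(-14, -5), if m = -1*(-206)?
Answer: -101970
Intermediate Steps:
m = 206
(99*m)*u(-14, -5) = (99*206)*(-5) = 20394*(-5) = -101970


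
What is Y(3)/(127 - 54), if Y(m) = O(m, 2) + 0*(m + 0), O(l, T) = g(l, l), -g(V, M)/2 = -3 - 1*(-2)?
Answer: 2/73 ≈ 0.027397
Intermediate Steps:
g(V, M) = 2 (g(V, M) = -2*(-3 - 1*(-2)) = -2*(-3 + 2) = -2*(-1) = 2)
O(l, T) = 2
Y(m) = 2 (Y(m) = 2 + 0*(m + 0) = 2 + 0*m = 2 + 0 = 2)
Y(3)/(127 - 54) = 2/(127 - 54) = 2/73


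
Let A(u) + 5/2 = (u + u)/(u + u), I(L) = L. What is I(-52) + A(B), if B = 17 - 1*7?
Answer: -107/2 ≈ -53.500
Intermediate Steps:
B = 10 (B = 17 - 7 = 10)
A(u) = -3/2 (A(u) = -5/2 + (u + u)/(u + u) = -5/2 + (2*u)/((2*u)) = -5/2 + (2*u)*(1/(2*u)) = -5/2 + 1 = -3/2)
I(-52) + A(B) = -52 - 3/2 = -107/2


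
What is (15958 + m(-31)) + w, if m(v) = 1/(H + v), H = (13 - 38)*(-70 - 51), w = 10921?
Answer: 80475727/2994 ≈ 26879.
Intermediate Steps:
H = 3025 (H = -25*(-121) = 3025)
m(v) = 1/(3025 + v)
(15958 + m(-31)) + w = (15958 + 1/(3025 - 31)) + 10921 = (15958 + 1/2994) + 10921 = 47778253/2994 + 10921 = 80475727/2994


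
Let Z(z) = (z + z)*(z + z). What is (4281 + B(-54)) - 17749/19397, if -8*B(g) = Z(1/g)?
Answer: 484177332859/113123304 ≈ 4280.1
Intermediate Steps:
Z(z) = 4*z**2 (Z(z) = (2*z)*(2*z) = 4*z**2)
B(g) = -1/(2*g**2) (B(g) = -(1/g)**2/2 = -1/(2*g**2))
(4281 + B(-54)) - 17749/19397 = (4281 - 1/2/(-54)**2) - 17749/19397 = (4281 - 1/2*1/2916) - 17749*1/19397 = (4281 - 1/5832) - 17749/19397 = 24966791/5832 - 17749/19397 = 484177332859/113123304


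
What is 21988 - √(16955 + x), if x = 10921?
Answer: 21988 - 2*√6969 ≈ 21821.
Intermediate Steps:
21988 - √(16955 + x) = 21988 - √(16955 + 10921) = 21988 - √27876 = 21988 - 2*√6969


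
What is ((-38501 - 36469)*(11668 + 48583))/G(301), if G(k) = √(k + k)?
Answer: -322644105*√602/43 ≈ -1.8410e+8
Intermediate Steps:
G(k) = √2*√k (G(k) = √(2*k) = √2*√k)
((-38501 - 36469)*(11668 + 48583))/G(301) = ((-38501 - 36469)*(11668 + 48583))/((√2*√301)) = (-74970*60251)/(√602) = -322644105*√602/43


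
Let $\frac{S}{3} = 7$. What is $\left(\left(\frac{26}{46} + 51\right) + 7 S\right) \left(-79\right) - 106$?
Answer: $- \frac{363231}{23} \approx -15793.0$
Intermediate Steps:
$S = 21$ ($S = 3 \cdot 7 = 21$)
$\left(\left(\frac{26}{46} + 51\right) + 7 S\right) \left(-79\right) - 106 = \left(\left(\frac{26}{46} + 51\right) + 7 \cdot 21\right) \left(-79\right) - 106 = \left(\left(26 \cdot \frac{1}{46} + 51\right) + 147\right) \left(-79\right) - 106 = \left(\left(\frac{13}{23} + 51\right) + 147\right) \left(-79\right) - 106 = \left(\frac{1186}{23} + 147\right) \left(-79\right) - 106 = \frac{4567}{23} \left(-79\right) - 106 = - \frac{360793}{23} - 106 = - \frac{363231}{23}$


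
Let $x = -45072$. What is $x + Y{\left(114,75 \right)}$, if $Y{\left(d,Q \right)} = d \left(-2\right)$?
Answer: $-45300$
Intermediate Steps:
$Y{\left(d,Q \right)} = - 2 d$
$x + Y{\left(114,75 \right)} = -45072 - 228 = -45300$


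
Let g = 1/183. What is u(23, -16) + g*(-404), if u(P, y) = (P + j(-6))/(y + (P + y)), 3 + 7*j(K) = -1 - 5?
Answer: -17756/3843 ≈ -4.6203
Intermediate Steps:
j(K) = -9/7 (j(K) = -3/7 + (-1 - 5)/7 = -3/7 + (1/7)*(-6) = -3/7 - 6/7 = -9/7)
u(P, y) = (-9/7 + P)/(P + 2*y) (u(P, y) = (P - 9/7)/(y + (P + y)) = (-9/7 + P)/(P + 2*y))
g = 1/183 ≈ 0.0054645
u(23, -16) + g*(-404) = (-9/7 + 23)/(23 + 2*(-16)) + (1/183)*(-404) = (152/7)/(23 - 32) - 404/183 = (152/7)/(-9) - 404/183 = -1/9*152/7 - 404/183 = -152/63 - 404/183 = -17756/3843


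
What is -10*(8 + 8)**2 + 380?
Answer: -2180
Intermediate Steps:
-10*(8 + 8)**2 + 380 = -10*16**2 + 380 = -10*256 + 380 = -2560 + 380 = -2180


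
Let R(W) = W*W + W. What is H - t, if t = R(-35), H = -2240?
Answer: -3430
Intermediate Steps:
R(W) = W + W**2 (R(W) = W**2 + W = W + W**2)
t = 1190 (t = -35*(1 - 35) = -35*(-34) = 1190)
H - t = -2240 - 1*1190 = -2240 - 1190 = -3430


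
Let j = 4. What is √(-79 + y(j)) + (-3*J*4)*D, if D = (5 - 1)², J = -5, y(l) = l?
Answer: 960 + 5*I*√3 ≈ 960.0 + 8.6602*I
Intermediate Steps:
D = 16 (D = 4² = 16)
√(-79 + y(j)) + (-3*J*4)*D = √(-79 + 4) + (-3*(-5)*4)*16 = √(-75) + (15*4)*16 = 5*I*√3 + 60*16 = 5*I*√3 + 960 = 960 + 5*I*√3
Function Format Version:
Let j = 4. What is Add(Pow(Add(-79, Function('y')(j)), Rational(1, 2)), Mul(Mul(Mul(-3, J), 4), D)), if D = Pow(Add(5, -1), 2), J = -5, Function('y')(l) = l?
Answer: Add(960, Mul(5, I, Pow(3, Rational(1, 2)))) ≈ Add(960.00, Mul(8.6602, I))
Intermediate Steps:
D = 16 (D = Pow(4, 2) = 16)
Add(Pow(Add(-79, Function('y')(j)), Rational(1, 2)), Mul(Mul(Mul(-3, J), 4), D)) = Add(Pow(Add(-79, 4), Rational(1, 2)), Mul(Mul(Mul(-3, -5), 4), 16)) = Add(Pow(-75, Rational(1, 2)), Mul(Mul(15, 4), 16)) = Add(Mul(5, I, Pow(3, Rational(1, 2))), Mul(60, 16)) = Add(Mul(5, I, Pow(3, Rational(1, 2))), 960) = Add(960, Mul(5, I, Pow(3, Rational(1, 2))))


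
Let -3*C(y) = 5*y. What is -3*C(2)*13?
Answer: 130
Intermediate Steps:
C(y) = -5*y/3
-3*C(2)*13 = -(-5)*2*13 = -3*(-10/3)*13 = 10*13 = 130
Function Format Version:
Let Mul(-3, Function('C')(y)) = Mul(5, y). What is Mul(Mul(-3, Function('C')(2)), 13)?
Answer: 130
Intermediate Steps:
Function('C')(y) = Mul(Rational(-5, 3), y) (Function('C')(y) = Mul(Rational(-1, 3), Mul(5, y)) = Mul(Rational(-5, 3), y))
Mul(Mul(-3, Function('C')(2)), 13) = Mul(Mul(-3, Mul(Rational(-5, 3), 2)), 13) = Mul(Mul(-3, Rational(-10, 3)), 13) = Mul(10, 13) = 130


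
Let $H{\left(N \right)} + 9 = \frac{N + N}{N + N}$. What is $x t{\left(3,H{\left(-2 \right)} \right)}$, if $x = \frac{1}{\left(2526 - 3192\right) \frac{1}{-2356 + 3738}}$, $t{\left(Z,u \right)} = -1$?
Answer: $\frac{691}{333} \approx 2.0751$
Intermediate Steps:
$H{\left(N \right)} = -8$ ($H{\left(N \right)} = -9 + \frac{N + N}{N + N} = -9 + \frac{2 N}{2 N} = -9 + 2 N \frac{1}{2 N} = -9 + 1 = -8$)
$x = - \frac{691}{333}$ ($x = \frac{1}{\left(-666\right) \frac{1}{1382}} = \frac{1}{- \frac{333}{691}} = - \frac{691}{333} \approx -2.0751$)
$x t{\left(3,H{\left(-2 \right)} \right)} = \left(- \frac{691}{333}\right) \left(-1\right) = \frac{691}{333}$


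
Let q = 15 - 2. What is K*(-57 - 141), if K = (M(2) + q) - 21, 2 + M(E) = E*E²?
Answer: 396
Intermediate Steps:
M(E) = -2 + E³ (M(E) = -2 + E*E² = -2 + E³)
q = 13
K = -2 (K = ((-2 + 2³) + 13) - 21 = ((-2 + 8) + 13) - 21 = (6 + 13) - 21 = 19 - 21 = -2)
K*(-57 - 141) = -2*(-57 - 141) = -2*(-198) = 396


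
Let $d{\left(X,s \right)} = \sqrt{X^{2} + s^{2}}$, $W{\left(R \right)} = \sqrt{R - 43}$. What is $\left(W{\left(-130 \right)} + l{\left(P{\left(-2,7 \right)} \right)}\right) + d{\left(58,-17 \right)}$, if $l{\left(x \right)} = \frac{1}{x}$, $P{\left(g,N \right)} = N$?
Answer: $\frac{1}{7} + \sqrt{3653} + i \sqrt{173} \approx 60.583 + 13.153 i$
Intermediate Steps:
$W{\left(R \right)} = \sqrt{-43 + R}$
$\left(W{\left(-130 \right)} + l{\left(P{\left(-2,7 \right)} \right)}\right) + d{\left(58,-17 \right)} = \left(\sqrt{-43 - 130} + \frac{1}{7}\right) + \sqrt{58^{2} + \left(-17\right)^{2}} = \left(\sqrt{-173} + \frac{1}{7}\right) + \sqrt{3364 + 289} = \left(i \sqrt{173} + \frac{1}{7}\right) + \sqrt{3653} = \left(\frac{1}{7} + i \sqrt{173}\right) + \sqrt{3653} = \frac{1}{7} + \sqrt{3653} + i \sqrt{173}$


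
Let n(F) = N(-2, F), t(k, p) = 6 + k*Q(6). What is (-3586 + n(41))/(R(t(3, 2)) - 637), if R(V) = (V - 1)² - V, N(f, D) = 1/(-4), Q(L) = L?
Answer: 14345/528 ≈ 27.169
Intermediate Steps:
t(k, p) = 6 + 6*k (t(k, p) = 6 + k*6 = 6 + 6*k)
N(f, D) = -¼
n(F) = -¼
R(V) = (-1 + V)² - V
(-3586 + n(41))/(R(t(3, 2)) - 637) = (-3586 - ¼)/(((-1 + (6 + 6*3))² - (6 + 6*3)) - 637) = -14345/(4*(((-1 + (6 + 18))² - (6 + 18)) - 637)) = -14345/(4*(((-1 + 24)² - 1*24) - 637)) = -14345/(4*((23² - 24) - 637)) = -14345/(4*((529 - 24) - 637)) = -14345/(4*(505 - 637)) = -14345/4/(-132) = -14345/4*(-1/132) = 14345/528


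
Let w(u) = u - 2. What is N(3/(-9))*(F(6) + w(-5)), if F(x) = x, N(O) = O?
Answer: ⅓ ≈ 0.33333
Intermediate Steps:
w(u) = -2 + u
N(3/(-9))*(F(6) + w(-5)) = (3/(-9))*(6 + (-2 - 5)) = (3*(-⅑))*(6 - 7) = -⅓*(-1) = ⅓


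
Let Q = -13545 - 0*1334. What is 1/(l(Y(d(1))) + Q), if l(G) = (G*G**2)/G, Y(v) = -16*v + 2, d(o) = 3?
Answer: -1/11429 ≈ -8.7497e-5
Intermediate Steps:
Y(v) = 2 - 16*v
l(G) = G**2 (l(G) = G**3/G = G**2)
Q = -13545 (Q = -13545 - 1*0 = -13545 + 0 = -13545)
1/(l(Y(d(1))) + Q) = 1/((2 - 16*3)**2 - 13545) = 1/((2 - 48)**2 - 13545) = 1/((-46)**2 - 13545) = 1/(2116 - 13545) = 1/(-11429) = -1/11429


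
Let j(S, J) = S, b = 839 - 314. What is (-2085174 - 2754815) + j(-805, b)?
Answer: -4840794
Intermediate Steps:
b = 525
(-2085174 - 2754815) + j(-805, b) = (-2085174 - 2754815) - 805 = -4839989 - 805 = -4840794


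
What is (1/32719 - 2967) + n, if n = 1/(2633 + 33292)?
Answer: -3487500963881/1175430075 ≈ -2967.0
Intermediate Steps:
n = 1/35925 ≈ 2.7836e-5
(1/32719 - 2967) + n = (1/32719 - 2967) + 1/35925 = -97077272/32719 + 1/35925 = -3487500963881/1175430075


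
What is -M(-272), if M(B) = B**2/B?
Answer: 272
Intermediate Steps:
M(B) = B
-M(-272) = -1*(-272) = 272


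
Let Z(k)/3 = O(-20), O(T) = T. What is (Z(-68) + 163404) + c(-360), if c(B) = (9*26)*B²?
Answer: 30489744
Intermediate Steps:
Z(k) = -60 (Z(k) = 3*(-20) = -60)
c(B) = 234*B²
(Z(-68) + 163404) + c(-360) = (-60 + 163404) + 234*(-360)² = 163344 + 234*129600 = 163344 + 30326400 = 30489744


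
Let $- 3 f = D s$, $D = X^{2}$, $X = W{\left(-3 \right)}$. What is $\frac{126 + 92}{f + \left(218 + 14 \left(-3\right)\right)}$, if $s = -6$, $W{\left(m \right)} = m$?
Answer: $\frac{109}{97} \approx 1.1237$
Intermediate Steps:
$X = -3$
$D = 9$ ($D = \left(-3\right)^{2} = 9$)
$f = 18$ ($f = - \frac{9 \left(-6\right)}{3} = \left(- \frac{1}{3}\right) \left(-54\right) = 18$)
$\frac{126 + 92}{f + \left(218 + 14 \left(-3\right)\right)} = \frac{126 + 92}{18 + \left(218 + 14 \left(-3\right)\right)} = \frac{218}{18 + \left(218 - 42\right)} = \frac{218}{18 + 176} = \frac{218}{194} = 218 \cdot \frac{1}{194} = \frac{109}{97}$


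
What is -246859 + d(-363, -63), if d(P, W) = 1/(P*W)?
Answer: -5645418470/22869 ≈ -2.4686e+5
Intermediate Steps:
d(P, W) = 1/(P*W)
-246859 + d(-363, -63) = -246859 + 1/(-363*(-63)) = -246859 - 1/363*(-1/63) = -246859 + 1/22869 = -5645418470/22869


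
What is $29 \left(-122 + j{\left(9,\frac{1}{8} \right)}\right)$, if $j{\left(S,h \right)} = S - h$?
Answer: $- \frac{26245}{8} \approx -3280.6$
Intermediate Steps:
$29 \left(-122 + j{\left(9,\frac{1}{8} \right)}\right) = 29 \left(-122 + \left(9 - \frac{1}{8}\right)\right) = 29 \left(-122 + \frac{71}{8}\right) = 29 \left(- \frac{905}{8}\right) = - \frac{26245}{8}$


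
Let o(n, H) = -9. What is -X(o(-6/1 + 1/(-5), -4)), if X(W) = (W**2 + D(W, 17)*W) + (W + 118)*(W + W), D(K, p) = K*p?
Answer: 504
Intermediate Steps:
X(W) = 18*W**2 + 2*W*(118 + W) (X(W) = (W**2 + (W*17)*W) + (W + 118)*(W + W) = (W**2 + (17*W)*W) + (118 + W)*(2*W) = (W**2 + 17*W**2) + 2*W*(118 + W) = 18*W**2 + 2*W*(118 + W))
-X(o(-6/1 + 1/(-5), -4)) = -4*(-9)*(59 + 5*(-9)) = -4*(-9)*(59 - 45) = -4*(-9)*14 = -1*(-504) = 504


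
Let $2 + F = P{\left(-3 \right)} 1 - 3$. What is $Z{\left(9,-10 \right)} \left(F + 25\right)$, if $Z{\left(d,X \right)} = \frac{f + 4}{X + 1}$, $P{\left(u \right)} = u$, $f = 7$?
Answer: $- \frac{187}{9} \approx -20.778$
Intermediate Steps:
$Z{\left(d,X \right)} = \frac{11}{1 + X}$ ($Z{\left(d,X \right)} = \frac{7 + 4}{X + 1} = \frac{11}{1 + X}$)
$F = -8$ ($F = -2 - 6 = -8$)
$Z{\left(9,-10 \right)} \left(F + 25\right) = \frac{11}{1 - 10} \left(-8 + 25\right) = \frac{11}{-9} \cdot 17 = 11 \left(- \frac{1}{9}\right) 17 = \left(- \frac{11}{9}\right) 17 = - \frac{187}{9}$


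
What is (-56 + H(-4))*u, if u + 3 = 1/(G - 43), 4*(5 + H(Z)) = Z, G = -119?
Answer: 15097/81 ≈ 186.38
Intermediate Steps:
H(Z) = -5 + Z/4
u = -487/162 (u = -3 + 1/(-119 - 43) = -3 + 1/(-162) = -3 - 1/162 = -487/162 ≈ -3.0062)
(-56 + H(-4))*u = (-56 + (-5 + (¼)*(-4)))*(-487/162) = (-56 + (-5 - 1))*(-487/162) = (-56 - 6)*(-487/162) = -62*(-487/162) = 15097/81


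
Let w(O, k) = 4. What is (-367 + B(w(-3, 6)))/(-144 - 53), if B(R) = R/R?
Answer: 366/197 ≈ 1.8579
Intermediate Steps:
B(R) = 1
(-367 + B(w(-3, 6)))/(-144 - 53) = (-367 + 1)/(-144 - 53) = -366/(-197) = -366*(-1/197) = 366/197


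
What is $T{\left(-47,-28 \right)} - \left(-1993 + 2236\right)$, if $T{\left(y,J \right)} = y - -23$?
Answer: $-267$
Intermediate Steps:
$T{\left(y,J \right)} = 23 + y$ ($T{\left(y,J \right)} = y + 23 = 23 + y$)
$T{\left(-47,-28 \right)} - \left(-1993 + 2236\right) = \left(23 - 47\right) - \left(-1993 + 2236\right) = -24 - 243 = -267$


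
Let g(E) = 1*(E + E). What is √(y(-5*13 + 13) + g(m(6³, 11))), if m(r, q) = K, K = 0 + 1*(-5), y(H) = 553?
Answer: √543 ≈ 23.302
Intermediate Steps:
K = -5 (K = 0 - 5 = -5)
m(r, q) = -5
g(E) = 2*E (g(E) = 1*(2*E) = 2*E)
√(y(-5*13 + 13) + g(m(6³, 11))) = √(553 + 2*(-5)) = √(553 - 10) = √543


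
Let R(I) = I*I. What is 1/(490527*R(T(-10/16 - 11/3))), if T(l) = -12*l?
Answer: 4/5204000943 ≈ 7.6864e-10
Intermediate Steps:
R(I) = I²
1/(490527*R(T(-10/16 - 11/3))) = 1/(490527*((-12*(-10/16 - 11/3))²)) = 1/(490527*((-12*(-10*1/16 - 11*⅓))²)) = 1/(490527*((-12*(-5/8 - 11/3))²)) = 1/(490527*((-12*(-103/24))²)) = 1/(490527*((103/2)²)) = 1/(490527*(10609/4)) = (1/490527)*(4/10609) = 4/5204000943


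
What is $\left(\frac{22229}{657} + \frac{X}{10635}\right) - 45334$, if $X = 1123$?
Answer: $- \frac{105506784968}{2329065} \approx -45300.0$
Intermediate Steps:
$\left(\frac{22229}{657} + \frac{X}{10635}\right) - 45334 = \left(\frac{22229}{657} + \frac{1123}{10635}\right) - 45334 = \frac{79047742}{2329065} - 45334 = - \frac{105506784968}{2329065}$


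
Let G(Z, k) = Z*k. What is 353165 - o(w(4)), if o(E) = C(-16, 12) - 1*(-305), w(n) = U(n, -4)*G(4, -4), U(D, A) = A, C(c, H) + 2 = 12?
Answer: 352850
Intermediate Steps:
C(c, H) = 10 (C(c, H) = -2 + 12 = 10)
w(n) = 64 (w(n) = -16*(-4) = -4*(-16) = 64)
o(E) = 315 (o(E) = 10 - 1*(-305) = 10 + 305 = 315)
353165 - o(w(4)) = 353165 - 1*315 = 353165 - 315 = 352850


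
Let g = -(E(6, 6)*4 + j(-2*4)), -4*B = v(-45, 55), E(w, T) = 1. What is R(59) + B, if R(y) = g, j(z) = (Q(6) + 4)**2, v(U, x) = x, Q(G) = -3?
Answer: -75/4 ≈ -18.750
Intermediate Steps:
j(z) = 1 (j(z) = (-3 + 4)**2 = 1**2 = 1)
B = -55/4 (B = -1/4*55 = -55/4 ≈ -13.750)
g = -5 (g = -(1*4 + 1) = -(4 + 1) = -1*5 = -5)
R(y) = -5
R(59) + B = -5 - 55/4 = -75/4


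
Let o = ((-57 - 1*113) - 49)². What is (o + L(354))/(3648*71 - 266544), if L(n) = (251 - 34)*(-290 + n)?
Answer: -61849/7536 ≈ -8.2071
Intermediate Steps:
o = 47961 (o = ((-57 - 113) - 49)² = (-170 - 49)² = (-219)² = 47961)
L(n) = -62930 + 217*n (L(n) = 217*(-290 + n) = -62930 + 217*n)
(o + L(354))/(3648*71 - 266544) = (47961 + (-62930 + 217*354))/(3648*71 - 266544) = (47961 + (-62930 + 76818))/(259008 - 266544) = (47961 + 13888)/(-7536) = 61849*(-1/7536) = -61849/7536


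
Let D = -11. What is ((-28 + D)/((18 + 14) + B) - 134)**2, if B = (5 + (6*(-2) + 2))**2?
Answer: 6548481/361 ≈ 18140.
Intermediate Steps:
B = 25 (B = (5 + (-12 + 2))**2 = (5 - 10)**2 = (-5)**2 = 25)
((-28 + D)/((18 + 14) + B) - 134)**2 = ((-28 - 11)/((18 + 14) + 25) - 134)**2 = (-39/(32 + 25) - 134)**2 = (-39/57 - 134)**2 = (-39*1/57 - 134)**2 = (-13/19 - 134)**2 = (-2559/19)**2 = 6548481/361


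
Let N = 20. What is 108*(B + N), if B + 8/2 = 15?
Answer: 3348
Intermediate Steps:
B = 11 (B = -4 + 15 = 11)
108*(B + N) = 108*(11 + 20) = 108*31 = 3348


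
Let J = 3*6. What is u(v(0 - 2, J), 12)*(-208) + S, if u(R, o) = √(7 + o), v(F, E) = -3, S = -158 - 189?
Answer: -347 - 208*√19 ≈ -1253.7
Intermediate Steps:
J = 18
S = -347
u(v(0 - 2, J), 12)*(-208) + S = √(7 + 12)*(-208) - 347 = √19*(-208) - 347 = -208*√19 - 347 = -347 - 208*√19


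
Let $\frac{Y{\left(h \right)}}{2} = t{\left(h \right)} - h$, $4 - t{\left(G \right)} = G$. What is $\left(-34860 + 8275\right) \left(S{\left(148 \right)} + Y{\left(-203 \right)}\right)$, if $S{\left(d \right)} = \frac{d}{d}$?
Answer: $-21826285$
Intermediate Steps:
$t{\left(G \right)} = 4 - G$
$Y{\left(h \right)} = 8 - 4 h$ ($Y{\left(h \right)} = 2 \left(\left(4 - h\right) - h\right) = 2 \left(4 - 2 h\right) = 8 - 4 h$)
$S{\left(d \right)} = 1$
$\left(-34860 + 8275\right) \left(S{\left(148 \right)} + Y{\left(-203 \right)}\right) = \left(-34860 + 8275\right) \left(1 + \left(8 - -812\right)\right) = - 26585 \left(1 + \left(8 + 812\right)\right) = - 26585 \left(1 + 820\right) = \left(-26585\right) 821 = -21826285$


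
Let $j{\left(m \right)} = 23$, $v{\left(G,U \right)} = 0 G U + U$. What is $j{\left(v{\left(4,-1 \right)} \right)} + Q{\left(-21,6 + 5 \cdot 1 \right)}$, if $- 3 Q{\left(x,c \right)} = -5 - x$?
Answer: $\frac{53}{3} \approx 17.667$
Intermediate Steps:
$v{\left(G,U \right)} = U$ ($v{\left(G,U \right)} = 0 U + U = 0 + U = U$)
$Q{\left(x,c \right)} = \frac{5}{3} + \frac{x}{3}$ ($Q{\left(x,c \right)} = - \frac{-5 - x}{3} = \frac{5}{3} + \frac{x}{3}$)
$j{\left(v{\left(4,-1 \right)} \right)} + Q{\left(-21,6 + 5 \cdot 1 \right)} = 23 + \left(\frac{5}{3} + \frac{1}{3} \left(-21\right)\right) = 23 + \left(\frac{5}{3} - 7\right) = 23 - \frac{16}{3} = \frac{53}{3}$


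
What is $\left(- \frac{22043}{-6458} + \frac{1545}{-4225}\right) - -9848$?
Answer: $\frac{53757265293}{5457010} \approx 9851.0$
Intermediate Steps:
$\left(- \frac{22043}{-6458} + \frac{1545}{-4225}\right) - -9848 = \left(\left(-22043\right) \left(- \frac{1}{6458}\right) + 1545 \left(- \frac{1}{4225}\right)\right) + 9848 = \left(\frac{22043}{6458} - \frac{309}{845}\right) + 9848 = \frac{16630813}{5457010} + 9848 = \frac{53757265293}{5457010}$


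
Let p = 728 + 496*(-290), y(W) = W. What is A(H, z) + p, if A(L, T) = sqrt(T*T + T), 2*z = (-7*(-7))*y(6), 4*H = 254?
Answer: -143112 + 14*sqrt(111) ≈ -1.4296e+5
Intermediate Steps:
H = 127/2 (H = (1/4)*254 = 127/2 ≈ 63.500)
z = 147 (z = (-7*(-7)*6)/2 = (49*6)/2 = (1/2)*294 = 147)
p = -143112 (p = 728 - 143840 = -143112)
A(L, T) = sqrt(T + T**2) (A(L, T) = sqrt(T**2 + T) = sqrt(T + T**2))
A(H, z) + p = sqrt(147*(1 + 147)) - 143112 = sqrt(147*148) - 143112 = sqrt(21756) - 143112 = 14*sqrt(111) - 143112 = -143112 + 14*sqrt(111)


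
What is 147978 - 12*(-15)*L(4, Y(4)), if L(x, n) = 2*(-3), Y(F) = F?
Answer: 146898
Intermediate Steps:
L(x, n) = -6
147978 - 12*(-15)*L(4, Y(4)) = 147978 - 12*(-15)*(-6) = 147978 - (-180)*(-6) = 147978 - 1*1080 = 147978 - 1080 = 146898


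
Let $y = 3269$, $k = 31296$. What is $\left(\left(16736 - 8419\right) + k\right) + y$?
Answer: $42882$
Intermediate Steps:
$\left(\left(16736 - 8419\right) + k\right) + y = \left(\left(16736 - 8419\right) + 31296\right) + 3269 = \left(8317 + 31296\right) + 3269 = 39613 + 3269 = 42882$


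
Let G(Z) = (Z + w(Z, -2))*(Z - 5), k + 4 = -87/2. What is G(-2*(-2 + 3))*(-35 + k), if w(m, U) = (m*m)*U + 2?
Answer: -4620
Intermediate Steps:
k = -95/2 (k = -4 - 87/2 = -95/2 ≈ -47.500)
w(m, U) = 2 + U*m**2 (w(m, U) = m**2*U + 2 = U*m**2 + 2 = 2 + U*m**2)
G(Z) = (-5 + Z)*(2 + Z - 2*Z**2) (G(Z) = (Z + (2 - 2*Z**2))*(Z - 5) = (2 + Z - 2*Z**2)*(-5 + Z) = (-5 + Z)*(2 + Z - 2*Z**2))
G(-2*(-2 + 3))*(-35 + k) = (-10 - (-6)*(-2 + 3) - 2*(-8*(-2 + 3)**3) + 11*(-2*(-2 + 3))**2)*(-35 - 95/2) = (-10 - (-6) - 2*(-2*1)**3 + 11*(-2*1)**2)*(-165/2) = (-10 - 3*(-2) - 2*(-2)**3 + 11*(-2)**2)*(-165/2) = (-10 + 6 - 2*(-8) + 11*4)*(-165/2) = (-10 + 6 + 16 + 44)*(-165/2) = 56*(-165/2) = -4620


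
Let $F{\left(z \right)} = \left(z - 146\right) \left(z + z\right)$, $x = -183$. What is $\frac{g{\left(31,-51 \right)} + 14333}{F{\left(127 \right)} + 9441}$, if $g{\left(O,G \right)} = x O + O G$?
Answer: $\frac{7079}{4615} \approx 1.5339$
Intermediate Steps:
$g{\left(O,G \right)} = - 183 O + G O$ ($g{\left(O,G \right)} = - 183 O + O G = - 183 O + G O$)
$F{\left(z \right)} = 2 z \left(-146 + z\right)$ ($F{\left(z \right)} = \left(-146 + z\right) 2 z = 2 z \left(-146 + z\right)$)
$\frac{g{\left(31,-51 \right)} + 14333}{F{\left(127 \right)} + 9441} = \frac{31 \left(-183 - 51\right) + 14333}{2 \cdot 127 \left(-146 + 127\right) + 9441} = \frac{31 \left(-234\right) + 14333}{2 \cdot 127 \left(-19\right) + 9441} = \frac{-7254 + 14333}{-4826 + 9441} = \frac{7079}{4615}$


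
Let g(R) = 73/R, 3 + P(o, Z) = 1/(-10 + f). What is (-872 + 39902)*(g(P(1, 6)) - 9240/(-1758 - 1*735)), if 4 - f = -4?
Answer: -1297955660/1939 ≈ -6.6939e+5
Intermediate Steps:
f = 8 (f = 4 - 1*(-4) = 4 + 4 = 8)
P(o, Z) = -7/2 (P(o, Z) = -3 + 1/(-10 + 8) = -3 + 1/(-2) = -3 - ½ = -7/2)
(-872 + 39902)*(g(P(1, 6)) - 9240/(-1758 - 1*735)) = (-872 + 39902)*(73/(-7/2) - 9240/(-1758 - 1*735)) = 39030*(73*(-2/7) - 9240/(-1758 - 735)) = 39030*(-146/7 - 9240/(-2493)) = 39030*(-146/7 - 9240*(-1/2493)) = 39030*(-146/7 + 3080/831) = 39030*(-99766/5817) = -1297955660/1939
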